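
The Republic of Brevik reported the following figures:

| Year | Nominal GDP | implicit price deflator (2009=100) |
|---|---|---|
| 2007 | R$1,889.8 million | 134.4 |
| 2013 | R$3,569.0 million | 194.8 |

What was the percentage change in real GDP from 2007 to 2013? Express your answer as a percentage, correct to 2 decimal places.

30.30%

Deflate each year: 2007 → 1889.8/1.344 = 1406.10; 2013 → 3569.0/1.948 = 1832.14.
So real GDP changed by 1832.14/1406.10 − 1 = 0.3030, i.e. 30.30%.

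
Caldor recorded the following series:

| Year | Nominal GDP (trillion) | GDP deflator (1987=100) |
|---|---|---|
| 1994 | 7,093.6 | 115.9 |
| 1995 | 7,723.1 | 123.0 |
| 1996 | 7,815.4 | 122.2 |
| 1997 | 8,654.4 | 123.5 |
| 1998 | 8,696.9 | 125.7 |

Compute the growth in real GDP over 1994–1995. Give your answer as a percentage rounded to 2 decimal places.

2.59%

Real GDP 1994 = 7093.6/1.159 = 6120.45.
Real GDP 1995 = 7723.1/1.230 = 6278.94.
Change = 6278.94/6120.45 − 1 = 0.0259.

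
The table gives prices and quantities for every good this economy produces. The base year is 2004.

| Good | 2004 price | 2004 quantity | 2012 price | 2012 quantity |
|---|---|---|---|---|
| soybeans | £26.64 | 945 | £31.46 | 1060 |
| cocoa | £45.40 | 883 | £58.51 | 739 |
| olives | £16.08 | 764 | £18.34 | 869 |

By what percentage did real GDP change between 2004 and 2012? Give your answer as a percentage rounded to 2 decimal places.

-2.30%

Real GDP 2004 = Nominal GDP 2004 = 26.64·945 + 45.40·883 + 16.08·764 = 77548.12.
Real GDP 2012 (at 2004 prices) = 26.64·1060 + 45.40·739 + 16.08·869 = 75762.52.
Real growth = 75762.52/77548.12 − 1 = -0.0230.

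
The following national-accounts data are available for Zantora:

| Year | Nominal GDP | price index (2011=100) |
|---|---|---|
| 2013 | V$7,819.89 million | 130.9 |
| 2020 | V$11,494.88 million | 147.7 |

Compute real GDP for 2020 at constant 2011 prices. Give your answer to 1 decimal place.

V$7,782.6 million

Real GDP = Nominal / (price index/100) = 11494.88 / 1.477 = 7782.59.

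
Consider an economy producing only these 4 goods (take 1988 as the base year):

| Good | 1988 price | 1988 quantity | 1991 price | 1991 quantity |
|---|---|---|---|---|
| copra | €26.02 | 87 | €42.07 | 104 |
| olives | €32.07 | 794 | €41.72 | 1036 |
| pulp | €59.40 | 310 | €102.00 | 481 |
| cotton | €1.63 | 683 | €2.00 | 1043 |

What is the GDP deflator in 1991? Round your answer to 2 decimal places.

149.16

Nominal GDP 1991 = 42.07·104 + 41.72·1036 + 102.00·481 + 2.00·1043 = 98745.20.
Real GDP 1991 (at 1988 prices) = 26.02·104 + 32.07·1036 + 59.40·481 + 1.63·1043 = 66202.09.
Deflator = Nominal/Real × 100 = 98745.20/66202.09 × 100 = 149.157.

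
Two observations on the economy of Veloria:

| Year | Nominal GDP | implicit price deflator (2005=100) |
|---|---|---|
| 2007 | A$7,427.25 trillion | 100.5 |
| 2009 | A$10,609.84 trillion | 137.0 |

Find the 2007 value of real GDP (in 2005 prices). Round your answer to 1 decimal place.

A$7,390.3 trillion

Real GDP = Nominal / (implicit price deflator/100) = 7427.25 / 1.005 = 7390.30.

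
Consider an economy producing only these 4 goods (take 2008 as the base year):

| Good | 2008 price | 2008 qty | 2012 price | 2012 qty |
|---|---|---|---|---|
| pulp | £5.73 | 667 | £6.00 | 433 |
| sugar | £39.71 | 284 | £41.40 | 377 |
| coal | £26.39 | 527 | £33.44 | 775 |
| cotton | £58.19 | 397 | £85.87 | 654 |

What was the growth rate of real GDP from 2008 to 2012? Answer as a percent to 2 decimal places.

45.77%

Real GDP 2008 = Nominal GDP 2008 = 5.73·667 + 39.71·284 + 26.39·527 + 58.19·397 = 52108.51.
Real GDP 2012 (at 2008 prices) = 5.73·433 + 39.71·377 + 26.39·775 + 58.19·654 = 75960.27.
Real growth = 75960.27/52108.51 − 1 = 0.4577.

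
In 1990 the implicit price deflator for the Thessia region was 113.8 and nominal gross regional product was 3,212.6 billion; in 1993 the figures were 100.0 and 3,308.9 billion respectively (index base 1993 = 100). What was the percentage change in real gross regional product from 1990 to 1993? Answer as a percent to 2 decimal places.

17.21%

Deflate each year: 1990 → 3212.6/1.138 = 2823.02; 1993 → 3308.9/1.000 = 3308.90.
So real gross regional product changed by 3308.90/2823.02 − 1 = 0.1721, i.e. 17.21%.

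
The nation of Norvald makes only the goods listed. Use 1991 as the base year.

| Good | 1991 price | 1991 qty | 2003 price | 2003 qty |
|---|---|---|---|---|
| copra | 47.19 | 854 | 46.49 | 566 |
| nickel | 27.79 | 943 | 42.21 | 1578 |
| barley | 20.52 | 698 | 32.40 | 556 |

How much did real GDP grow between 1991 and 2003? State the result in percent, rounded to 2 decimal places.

Real GDP 1991 = Nominal GDP 1991 = 47.19·854 + 27.79·943 + 20.52·698 = 80829.19.
Real GDP 2003 (at 1991 prices) = 47.19·566 + 27.79·1578 + 20.52·556 = 81971.28.
Real growth = 81971.28/80829.19 − 1 = 0.0141.

1.41%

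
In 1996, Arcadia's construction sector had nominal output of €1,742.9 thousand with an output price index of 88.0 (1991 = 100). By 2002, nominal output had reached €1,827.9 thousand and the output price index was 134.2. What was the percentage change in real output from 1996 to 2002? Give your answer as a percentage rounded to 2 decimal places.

Deflate each year: 1996 → 1742.9/0.880 = 1980.57; 2002 → 1827.9/1.342 = 1362.07.
So real output changed by 1362.07/1980.57 − 1 = -0.3123, i.e. -31.23%.

-31.23%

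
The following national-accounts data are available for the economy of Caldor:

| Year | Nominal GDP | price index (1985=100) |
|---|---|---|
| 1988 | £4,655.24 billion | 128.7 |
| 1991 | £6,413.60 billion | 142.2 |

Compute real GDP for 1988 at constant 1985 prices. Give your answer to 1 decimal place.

£3,617.1 billion

Real GDP = Nominal / (price index/100) = 4655.24 / 1.287 = 3617.13.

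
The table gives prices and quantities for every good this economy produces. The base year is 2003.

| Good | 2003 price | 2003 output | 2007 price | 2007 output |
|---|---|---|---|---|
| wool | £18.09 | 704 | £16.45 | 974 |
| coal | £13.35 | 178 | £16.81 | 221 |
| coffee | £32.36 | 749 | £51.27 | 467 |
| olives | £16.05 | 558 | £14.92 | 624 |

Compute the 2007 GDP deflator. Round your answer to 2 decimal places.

115.96

Nominal GDP 2007 = 16.45·974 + 16.81·221 + 51.27·467 + 14.92·624 = 52990.48.
Real GDP 2007 (at 2003 prices) = 18.09·974 + 13.35·221 + 32.36·467 + 16.05·624 = 45697.33.
Deflator = Nominal/Real × 100 = 52990.48/45697.33 × 100 = 115.960.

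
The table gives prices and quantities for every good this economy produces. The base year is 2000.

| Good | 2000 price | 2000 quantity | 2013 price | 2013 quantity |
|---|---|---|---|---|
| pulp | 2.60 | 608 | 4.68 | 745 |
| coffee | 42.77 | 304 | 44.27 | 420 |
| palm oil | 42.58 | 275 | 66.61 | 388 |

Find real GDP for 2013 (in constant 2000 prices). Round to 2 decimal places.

36421.44

Real GDP 2013 = Σ (p_2000 × q_2013) = 2.60·745 + 42.77·420 + 42.58·388 = 36421.44.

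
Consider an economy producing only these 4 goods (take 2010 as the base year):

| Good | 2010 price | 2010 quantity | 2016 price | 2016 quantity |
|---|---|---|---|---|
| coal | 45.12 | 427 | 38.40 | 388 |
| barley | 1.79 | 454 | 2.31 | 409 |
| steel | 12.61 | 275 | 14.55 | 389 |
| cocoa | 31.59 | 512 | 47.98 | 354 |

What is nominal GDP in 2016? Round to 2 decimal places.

38488.86

Nominal GDP 2016 = Σ (p_2016 × q_2016) = 38.40·388 + 2.31·409 + 14.55·389 + 47.98·354 = 38488.86.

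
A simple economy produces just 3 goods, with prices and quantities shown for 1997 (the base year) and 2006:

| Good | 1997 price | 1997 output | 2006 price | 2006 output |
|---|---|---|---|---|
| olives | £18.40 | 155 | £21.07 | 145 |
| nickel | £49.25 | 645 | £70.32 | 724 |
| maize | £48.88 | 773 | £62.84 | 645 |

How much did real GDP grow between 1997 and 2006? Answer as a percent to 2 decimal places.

Real GDP 1997 = Nominal GDP 1997 = 18.40·155 + 49.25·645 + 48.88·773 = 72402.49.
Real GDP 2006 (at 1997 prices) = 18.40·145 + 49.25·724 + 48.88·645 = 69852.60.
Real growth = 69852.60/72402.49 − 1 = -0.0352.

-3.52%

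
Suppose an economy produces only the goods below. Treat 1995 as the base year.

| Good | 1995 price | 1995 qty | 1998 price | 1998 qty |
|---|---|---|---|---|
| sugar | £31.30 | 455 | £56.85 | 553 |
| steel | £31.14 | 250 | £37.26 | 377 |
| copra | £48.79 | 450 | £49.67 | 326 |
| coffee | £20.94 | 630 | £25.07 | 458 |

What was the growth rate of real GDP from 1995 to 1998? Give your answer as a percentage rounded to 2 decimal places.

-4.60%

Real GDP 1995 = Nominal GDP 1995 = 31.30·455 + 31.14·250 + 48.79·450 + 20.94·630 = 57174.20.
Real GDP 1998 (at 1995 prices) = 31.30·553 + 31.14·377 + 48.79·326 + 20.94·458 = 54544.74.
Real growth = 54544.74/57174.20 − 1 = -0.0460.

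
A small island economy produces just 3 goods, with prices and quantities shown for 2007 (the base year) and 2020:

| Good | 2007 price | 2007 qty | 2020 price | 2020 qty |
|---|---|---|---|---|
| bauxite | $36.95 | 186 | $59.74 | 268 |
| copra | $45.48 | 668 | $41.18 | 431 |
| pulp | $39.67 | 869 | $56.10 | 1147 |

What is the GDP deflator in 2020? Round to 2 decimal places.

130.80

Nominal GDP 2020 = 59.74·268 + 41.18·431 + 56.10·1147 = 98105.60.
Real GDP 2020 (at 2007 prices) = 36.95·268 + 45.48·431 + 39.67·1147 = 75005.97.
Deflator = Nominal/Real × 100 = 98105.60/75005.97 × 100 = 130.797.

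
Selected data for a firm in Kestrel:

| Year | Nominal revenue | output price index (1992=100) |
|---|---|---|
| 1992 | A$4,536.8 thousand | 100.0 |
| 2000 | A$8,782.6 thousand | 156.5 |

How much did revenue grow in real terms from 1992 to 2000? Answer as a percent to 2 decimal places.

23.70%

Real revenue 1992 = 4536.8 / 1.000 = 4536.80.
Real revenue 2000 = 8782.6 / 1.565 = 5611.88.
Real growth = 5611.88 / 4536.80 − 1 = 0.2370.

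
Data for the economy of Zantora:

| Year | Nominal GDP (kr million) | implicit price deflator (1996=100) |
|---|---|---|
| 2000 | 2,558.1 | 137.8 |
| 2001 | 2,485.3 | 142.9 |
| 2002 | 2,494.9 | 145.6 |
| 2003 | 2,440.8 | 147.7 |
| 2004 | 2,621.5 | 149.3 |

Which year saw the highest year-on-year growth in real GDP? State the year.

2004

2001: real = 2485.3/1.429 = 1739.19; growth vs 2000 (1856.39) = -6.31%.
2002: real = 2494.9/1.456 = 1713.53; growth vs 2001 (1739.19) = -1.48%.
2003: real = 2440.8/1.477 = 1652.54; growth vs 2002 (1713.53) = -3.56%.
2004: real = 2621.5/1.493 = 1755.86; growth vs 2003 (1652.54) = 6.25%.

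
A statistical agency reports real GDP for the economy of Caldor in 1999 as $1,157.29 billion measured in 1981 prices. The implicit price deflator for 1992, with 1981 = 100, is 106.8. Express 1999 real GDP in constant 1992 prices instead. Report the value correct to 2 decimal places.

Real GDP in 1992 prices = Real GDP in 1981 prices × (P_1992/P_1981) = 1157.29 × 1.068 = 1235.99.

$1,235.99 billion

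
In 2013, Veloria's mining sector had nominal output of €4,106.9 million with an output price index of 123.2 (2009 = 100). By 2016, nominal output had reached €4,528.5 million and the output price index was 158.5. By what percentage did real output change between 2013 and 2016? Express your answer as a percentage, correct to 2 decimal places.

Real output 2013 = 4106.9 / 1.232 = 3333.52.
Real output 2016 = 4528.5 / 1.585 = 2857.10.
Real growth = 2857.10 / 3333.52 − 1 = -0.1429.

-14.29%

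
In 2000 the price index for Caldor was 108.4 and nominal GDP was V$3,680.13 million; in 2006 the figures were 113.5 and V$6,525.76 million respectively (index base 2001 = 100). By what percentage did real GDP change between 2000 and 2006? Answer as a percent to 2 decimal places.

69.36%

Deflate each year: 2000 → 3680.13/1.084 = 3394.95; 2006 → 6525.76/1.135 = 5749.57.
So real GDP changed by 5749.57/3394.95 − 1 = 0.6936, i.e. 69.36%.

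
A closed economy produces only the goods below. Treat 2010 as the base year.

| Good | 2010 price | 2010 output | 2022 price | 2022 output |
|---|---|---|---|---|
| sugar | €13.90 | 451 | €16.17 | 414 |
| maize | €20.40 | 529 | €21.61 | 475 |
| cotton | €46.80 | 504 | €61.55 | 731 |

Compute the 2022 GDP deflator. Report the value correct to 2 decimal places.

124.76

Nominal GDP 2022 = 16.17·414 + 21.61·475 + 61.55·731 = 61952.18.
Real GDP 2022 (at 2010 prices) = 13.90·414 + 20.40·475 + 46.80·731 = 49655.40.
Deflator = Nominal/Real × 100 = 61952.18/49655.40 × 100 = 124.764.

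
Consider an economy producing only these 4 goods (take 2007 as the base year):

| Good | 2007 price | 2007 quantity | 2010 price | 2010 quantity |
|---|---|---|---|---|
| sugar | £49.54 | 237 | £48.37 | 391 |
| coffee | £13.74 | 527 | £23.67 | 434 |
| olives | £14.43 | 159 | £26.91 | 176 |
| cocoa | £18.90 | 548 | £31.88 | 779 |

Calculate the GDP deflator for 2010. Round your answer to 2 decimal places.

Nominal GDP 2010 = 48.37·391 + 23.67·434 + 26.91·176 + 31.88·779 = 58756.13.
Real GDP 2010 (at 2007 prices) = 49.54·391 + 13.74·434 + 14.43·176 + 18.90·779 = 42596.08.
Deflator = Nominal/Real × 100 = 58756.13/42596.08 × 100 = 137.938.

137.94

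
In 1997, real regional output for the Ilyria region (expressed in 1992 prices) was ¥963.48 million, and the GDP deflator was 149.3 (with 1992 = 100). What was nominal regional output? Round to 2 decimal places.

¥1,438.48 million

Nominal regional output = Real × (GDP deflator/100) = 963.48 × 1.493 = 1438.48.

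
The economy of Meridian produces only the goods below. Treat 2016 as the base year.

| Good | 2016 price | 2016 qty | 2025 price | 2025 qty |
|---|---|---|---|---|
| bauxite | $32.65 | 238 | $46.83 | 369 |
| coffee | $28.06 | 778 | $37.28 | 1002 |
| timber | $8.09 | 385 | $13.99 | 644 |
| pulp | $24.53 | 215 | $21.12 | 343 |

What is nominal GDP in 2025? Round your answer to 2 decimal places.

Nominal GDP 2025 = Σ (p_2025 × q_2025) = 46.83·369 + 37.28·1002 + 13.99·644 + 21.12·343 = 70888.55.

$70888.55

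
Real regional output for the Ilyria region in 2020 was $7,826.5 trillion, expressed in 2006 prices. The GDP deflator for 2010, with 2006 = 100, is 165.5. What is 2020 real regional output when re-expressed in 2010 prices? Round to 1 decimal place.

$12,952.9 trillion

Real regional output in 2010 prices = Real regional output in 2006 prices × (P_2010/P_2006) = 7826.5 × 1.655 = 12952.86.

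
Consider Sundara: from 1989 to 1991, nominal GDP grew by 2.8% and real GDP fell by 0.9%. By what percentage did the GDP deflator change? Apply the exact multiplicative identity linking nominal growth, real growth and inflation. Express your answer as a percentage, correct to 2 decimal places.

3.73%

(1 + g_nom) = (1 + g_real)(1 + π), so π = 1.0280 / 0.9910 − 1 = 0.03734.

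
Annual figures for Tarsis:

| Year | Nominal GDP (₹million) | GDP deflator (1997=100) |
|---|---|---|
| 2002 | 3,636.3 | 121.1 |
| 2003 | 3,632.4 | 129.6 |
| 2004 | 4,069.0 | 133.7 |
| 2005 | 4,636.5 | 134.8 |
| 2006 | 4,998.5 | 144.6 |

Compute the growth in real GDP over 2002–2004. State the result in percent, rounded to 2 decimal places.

1.35%

Real GDP 2002 = 3636.3/1.211 = 3002.73.
Real GDP 2004 = 4069.0/1.337 = 3043.38.
Change = 3043.38/3002.73 − 1 = 0.0135.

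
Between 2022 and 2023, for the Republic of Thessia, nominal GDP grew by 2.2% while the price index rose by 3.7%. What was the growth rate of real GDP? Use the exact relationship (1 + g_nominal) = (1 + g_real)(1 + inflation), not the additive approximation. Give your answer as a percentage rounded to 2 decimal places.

(1 + g_nom) = (1 + g_real)(1 + π), so g_real = 1.0220 / 1.0370 − 1 = -0.01446.

-1.45%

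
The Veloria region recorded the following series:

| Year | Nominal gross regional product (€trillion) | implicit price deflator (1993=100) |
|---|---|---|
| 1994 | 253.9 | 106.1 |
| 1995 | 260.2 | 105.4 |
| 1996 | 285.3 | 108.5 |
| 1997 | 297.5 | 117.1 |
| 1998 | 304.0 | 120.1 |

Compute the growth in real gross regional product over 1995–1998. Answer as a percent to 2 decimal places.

Real gross regional product 1995 = 260.2/1.054 = 246.87.
Real gross regional product 1998 = 304.0/1.201 = 253.12.
Change = 253.12/246.87 − 1 = 0.0253.

2.53%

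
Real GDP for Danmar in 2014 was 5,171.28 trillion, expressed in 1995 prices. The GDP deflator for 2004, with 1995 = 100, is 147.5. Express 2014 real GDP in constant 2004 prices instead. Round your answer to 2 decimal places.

7,627.64 trillion

Real GDP in 2004 prices = Real GDP in 1995 prices × (P_2004/P_1995) = 5171.28 × 1.475 = 7627.64.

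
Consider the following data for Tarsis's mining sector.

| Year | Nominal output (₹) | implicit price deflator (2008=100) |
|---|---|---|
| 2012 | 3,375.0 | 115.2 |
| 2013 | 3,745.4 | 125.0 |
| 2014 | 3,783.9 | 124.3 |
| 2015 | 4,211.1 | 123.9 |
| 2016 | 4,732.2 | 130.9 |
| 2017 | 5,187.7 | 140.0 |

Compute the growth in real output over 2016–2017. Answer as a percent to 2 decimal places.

Real output 2016 = 4732.2/1.309 = 3615.13.
Real output 2017 = 5187.7/1.400 = 3705.50.
Change = 3705.50/3615.13 − 1 = 0.0250.

2.50%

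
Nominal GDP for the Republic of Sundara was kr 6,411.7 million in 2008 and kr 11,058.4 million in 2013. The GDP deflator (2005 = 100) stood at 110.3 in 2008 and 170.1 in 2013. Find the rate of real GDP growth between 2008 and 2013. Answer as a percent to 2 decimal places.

11.84%

Real GDP 2008 = 6411.7 / 1.103 = 5812.96.
Real GDP 2013 = 11058.4 / 1.701 = 6501.12.
Real growth = 6501.12 / 5812.96 − 1 = 0.1184.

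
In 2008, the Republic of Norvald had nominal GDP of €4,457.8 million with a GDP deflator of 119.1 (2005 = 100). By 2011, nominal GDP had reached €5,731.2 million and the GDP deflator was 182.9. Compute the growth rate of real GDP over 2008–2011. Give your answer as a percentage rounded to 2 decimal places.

Real GDP 2008 = 4457.8 / 1.191 = 3742.91.
Real GDP 2011 = 5731.2 / 1.829 = 3133.52.
Real growth = 3133.52 / 3742.91 − 1 = -0.1628.

-16.28%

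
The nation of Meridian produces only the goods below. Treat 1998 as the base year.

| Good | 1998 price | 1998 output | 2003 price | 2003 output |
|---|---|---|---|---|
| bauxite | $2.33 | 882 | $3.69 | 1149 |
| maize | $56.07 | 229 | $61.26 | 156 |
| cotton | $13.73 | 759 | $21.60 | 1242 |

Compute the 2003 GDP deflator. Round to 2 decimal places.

Nominal GDP 2003 = 3.69·1149 + 61.26·156 + 21.60·1242 = 40623.57.
Real GDP 2003 (at 1998 prices) = 2.33·1149 + 56.07·156 + 13.73·1242 = 28476.75.
Deflator = Nominal/Real × 100 = 40623.57/28476.75 × 100 = 142.655.

142.66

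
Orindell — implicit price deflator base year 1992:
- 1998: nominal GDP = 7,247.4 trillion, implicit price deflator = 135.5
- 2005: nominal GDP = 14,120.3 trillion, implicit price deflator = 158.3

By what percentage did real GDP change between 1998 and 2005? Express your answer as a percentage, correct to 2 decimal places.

66.77%

Deflate each year: 1998 → 7247.4/1.355 = 5348.63; 2005 → 14120.3/1.583 = 8919.96.
So real GDP changed by 8919.96/5348.63 − 1 = 0.6677, i.e. 66.77%.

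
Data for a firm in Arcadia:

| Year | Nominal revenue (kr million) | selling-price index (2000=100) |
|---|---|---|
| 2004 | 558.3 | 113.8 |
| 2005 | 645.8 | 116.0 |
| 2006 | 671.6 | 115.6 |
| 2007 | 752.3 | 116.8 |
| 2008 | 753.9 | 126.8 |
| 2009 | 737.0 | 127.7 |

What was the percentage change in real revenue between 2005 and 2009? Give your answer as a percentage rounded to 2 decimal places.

3.67%

Real revenue 2005 = 645.8/1.160 = 556.72.
Real revenue 2009 = 737.0/1.277 = 577.13.
Change = 577.13/556.72 − 1 = 0.0367.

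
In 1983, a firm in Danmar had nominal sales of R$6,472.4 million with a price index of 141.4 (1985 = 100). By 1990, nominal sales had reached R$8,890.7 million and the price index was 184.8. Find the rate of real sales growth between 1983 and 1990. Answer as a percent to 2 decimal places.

Deflate each year: 1983 → 6472.4/1.414 = 4577.37; 1990 → 8890.7/1.848 = 4810.98.
So real sales changed by 4810.98/4577.37 − 1 = 0.0510, i.e. 5.10%.

5.10%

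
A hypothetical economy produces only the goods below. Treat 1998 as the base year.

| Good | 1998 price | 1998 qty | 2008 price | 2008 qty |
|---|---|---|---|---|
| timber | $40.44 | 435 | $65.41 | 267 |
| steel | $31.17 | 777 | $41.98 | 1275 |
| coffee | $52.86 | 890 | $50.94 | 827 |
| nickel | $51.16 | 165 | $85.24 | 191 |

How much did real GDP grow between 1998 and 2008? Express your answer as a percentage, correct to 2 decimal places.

6.92%

Real GDP 1998 = Nominal GDP 1998 = 40.44·435 + 31.17·777 + 52.86·890 + 51.16·165 = 97297.29.
Real GDP 2008 (at 1998 prices) = 40.44·267 + 31.17·1275 + 52.86·827 + 51.16·191 = 104026.01.
Real growth = 104026.01/97297.29 − 1 = 0.0692.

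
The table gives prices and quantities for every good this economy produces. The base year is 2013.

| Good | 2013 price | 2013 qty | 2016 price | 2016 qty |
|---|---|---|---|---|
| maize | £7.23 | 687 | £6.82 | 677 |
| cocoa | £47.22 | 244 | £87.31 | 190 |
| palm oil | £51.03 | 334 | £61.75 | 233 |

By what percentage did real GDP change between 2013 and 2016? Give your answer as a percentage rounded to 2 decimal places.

Real GDP 2013 = Nominal GDP 2013 = 7.23·687 + 47.22·244 + 51.03·334 = 33532.71.
Real GDP 2016 (at 2013 prices) = 7.23·677 + 47.22·190 + 51.03·233 = 25756.50.
Real growth = 25756.50/33532.71 − 1 = -0.2319.

-23.19%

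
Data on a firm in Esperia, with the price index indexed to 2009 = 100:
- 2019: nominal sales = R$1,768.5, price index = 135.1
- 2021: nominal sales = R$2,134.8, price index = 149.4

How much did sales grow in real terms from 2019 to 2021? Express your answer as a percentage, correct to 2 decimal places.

Real sales 2019 = 1768.5 / 1.351 = 1309.03.
Real sales 2021 = 2134.8 / 1.494 = 1428.92.
Real growth = 1428.92 / 1309.03 − 1 = 0.0916.

9.16%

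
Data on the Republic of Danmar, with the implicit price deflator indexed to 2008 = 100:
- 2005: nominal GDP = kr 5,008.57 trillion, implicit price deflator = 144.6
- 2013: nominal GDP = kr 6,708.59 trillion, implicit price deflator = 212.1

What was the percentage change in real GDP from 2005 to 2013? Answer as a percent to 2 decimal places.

Real GDP 2005 = 5008.57 / 1.446 = 3463.74.
Real GDP 2013 = 6708.59 / 2.121 = 3162.94.
Real growth = 3162.94 / 3463.74 − 1 = -0.0868.

-8.68%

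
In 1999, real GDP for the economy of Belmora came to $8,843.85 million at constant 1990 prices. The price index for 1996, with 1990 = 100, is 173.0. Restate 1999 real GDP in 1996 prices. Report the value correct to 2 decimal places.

$15,299.86 million

Real GDP in 1996 prices = Real GDP in 1990 prices × (P_1996/P_1990) = 8843.85 × 1.730 = 15299.86.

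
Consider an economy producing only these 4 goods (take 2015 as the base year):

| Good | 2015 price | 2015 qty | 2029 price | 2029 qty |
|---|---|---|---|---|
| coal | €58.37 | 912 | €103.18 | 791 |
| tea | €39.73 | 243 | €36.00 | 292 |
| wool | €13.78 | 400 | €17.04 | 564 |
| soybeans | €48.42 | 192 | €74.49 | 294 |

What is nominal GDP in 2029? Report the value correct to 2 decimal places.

€123638.00

Nominal GDP 2029 = Σ (p_2029 × q_2029) = 103.18·791 + 36.00·292 + 17.04·564 + 74.49·294 = 123638.00.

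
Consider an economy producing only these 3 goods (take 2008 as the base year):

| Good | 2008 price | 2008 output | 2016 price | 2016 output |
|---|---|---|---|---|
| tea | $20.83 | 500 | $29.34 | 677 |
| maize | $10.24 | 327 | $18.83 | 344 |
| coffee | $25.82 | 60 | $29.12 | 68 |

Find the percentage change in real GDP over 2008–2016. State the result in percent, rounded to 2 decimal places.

26.56%

Real GDP 2008 = Nominal GDP 2008 = 20.83·500 + 10.24·327 + 25.82·60 = 15312.68.
Real GDP 2016 (at 2008 prices) = 20.83·677 + 10.24·344 + 25.82·68 = 19380.23.
Real growth = 19380.23/15312.68 − 1 = 0.2656.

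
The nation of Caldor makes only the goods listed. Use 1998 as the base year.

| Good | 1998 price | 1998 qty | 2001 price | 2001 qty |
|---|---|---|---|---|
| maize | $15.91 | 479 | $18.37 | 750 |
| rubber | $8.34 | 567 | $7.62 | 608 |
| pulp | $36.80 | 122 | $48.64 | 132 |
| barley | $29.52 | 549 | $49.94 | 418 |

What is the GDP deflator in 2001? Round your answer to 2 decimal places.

Nominal GDP 2001 = 18.37·750 + 7.62·608 + 48.64·132 + 49.94·418 = 45705.86.
Real GDP 2001 (at 1998 prices) = 15.91·750 + 8.34·608 + 36.80·132 + 29.52·418 = 34200.18.
Deflator = Nominal/Real × 100 = 45705.86/34200.18 × 100 = 133.642.

133.64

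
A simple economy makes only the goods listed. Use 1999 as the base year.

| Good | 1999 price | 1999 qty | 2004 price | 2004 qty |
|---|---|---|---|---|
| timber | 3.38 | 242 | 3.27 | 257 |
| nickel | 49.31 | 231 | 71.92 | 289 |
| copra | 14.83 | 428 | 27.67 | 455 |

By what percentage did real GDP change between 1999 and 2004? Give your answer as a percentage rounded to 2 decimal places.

Real GDP 1999 = Nominal GDP 1999 = 3.38·242 + 49.31·231 + 14.83·428 = 18555.81.
Real GDP 2004 (at 1999 prices) = 3.38·257 + 49.31·289 + 14.83·455 = 21866.90.
Real growth = 21866.90/18555.81 − 1 = 0.1784.

17.84%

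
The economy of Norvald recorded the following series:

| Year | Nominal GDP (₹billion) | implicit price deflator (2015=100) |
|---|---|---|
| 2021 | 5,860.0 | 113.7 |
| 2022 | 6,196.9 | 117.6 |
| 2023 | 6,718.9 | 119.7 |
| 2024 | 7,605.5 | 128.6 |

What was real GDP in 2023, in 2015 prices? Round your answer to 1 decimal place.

Real GDP 2023 = 6718.9 / 1.197 = 5613.12.

₹5,613.1 billion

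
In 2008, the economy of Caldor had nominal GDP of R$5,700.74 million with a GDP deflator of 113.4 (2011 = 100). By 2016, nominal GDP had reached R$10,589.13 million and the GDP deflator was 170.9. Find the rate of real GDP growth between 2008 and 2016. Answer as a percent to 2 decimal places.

Real GDP 2008 = 5700.74 / 1.134 = 5027.11.
Real GDP 2016 = 10589.13 / 1.709 = 6196.10.
Real growth = 6196.10 / 5027.11 − 1 = 0.2325.

23.25%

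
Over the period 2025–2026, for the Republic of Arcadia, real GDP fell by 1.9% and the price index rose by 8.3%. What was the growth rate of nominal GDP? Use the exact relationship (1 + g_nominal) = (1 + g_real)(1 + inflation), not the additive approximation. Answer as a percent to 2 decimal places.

(1 + g_nom) = (1 + g_real)(1 + π) = 0.9810 × 1.0830 = 1.06242.

6.24%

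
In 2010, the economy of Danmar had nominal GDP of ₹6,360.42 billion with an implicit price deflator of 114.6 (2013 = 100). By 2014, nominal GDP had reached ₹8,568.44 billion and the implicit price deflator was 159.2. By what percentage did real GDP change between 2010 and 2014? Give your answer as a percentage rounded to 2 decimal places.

-3.03%

Real GDP 2010 = 6360.42 / 1.146 = 5550.10.
Real GDP 2014 = 8568.44 / 1.592 = 5382.19.
Real growth = 5382.19 / 5550.10 − 1 = -0.0303.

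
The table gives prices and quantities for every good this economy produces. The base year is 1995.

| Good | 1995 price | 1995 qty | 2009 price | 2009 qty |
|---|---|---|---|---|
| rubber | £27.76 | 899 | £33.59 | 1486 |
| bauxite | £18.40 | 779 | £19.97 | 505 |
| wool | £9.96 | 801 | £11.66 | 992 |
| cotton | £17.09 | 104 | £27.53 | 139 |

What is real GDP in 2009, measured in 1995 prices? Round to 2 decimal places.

Real GDP 2009 = Σ (p_1995 × q_2009) = 27.76·1486 + 18.40·505 + 9.96·992 + 17.09·139 = 62799.19.

£62799.19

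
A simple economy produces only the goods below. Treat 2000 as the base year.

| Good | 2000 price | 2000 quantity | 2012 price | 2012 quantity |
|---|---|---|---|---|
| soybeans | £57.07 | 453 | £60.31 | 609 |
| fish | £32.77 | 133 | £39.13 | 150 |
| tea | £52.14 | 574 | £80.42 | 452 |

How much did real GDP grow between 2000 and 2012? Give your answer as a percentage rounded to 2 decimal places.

Real GDP 2000 = Nominal GDP 2000 = 57.07·453 + 32.77·133 + 52.14·574 = 60139.48.
Real GDP 2012 (at 2000 prices) = 57.07·609 + 32.77·150 + 52.14·452 = 63238.41.
Real growth = 63238.41/60139.48 − 1 = 0.0515.

5.15%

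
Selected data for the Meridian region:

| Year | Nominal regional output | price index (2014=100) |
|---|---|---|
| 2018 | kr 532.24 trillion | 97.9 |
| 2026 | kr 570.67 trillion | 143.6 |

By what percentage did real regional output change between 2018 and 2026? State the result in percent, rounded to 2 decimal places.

-26.90%

Real regional output 2018 = 532.24 / 0.979 = 543.66.
Real regional output 2026 = 570.67 / 1.436 = 397.40.
Real growth = 397.40 / 543.66 − 1 = -0.2690.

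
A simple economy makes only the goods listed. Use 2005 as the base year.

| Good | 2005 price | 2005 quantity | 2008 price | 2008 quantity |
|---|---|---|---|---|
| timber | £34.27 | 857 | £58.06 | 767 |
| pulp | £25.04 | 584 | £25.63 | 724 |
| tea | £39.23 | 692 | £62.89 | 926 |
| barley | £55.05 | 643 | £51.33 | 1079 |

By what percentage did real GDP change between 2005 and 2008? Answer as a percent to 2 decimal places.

Real GDP 2005 = Nominal GDP 2005 = 34.27·857 + 25.04·584 + 39.23·692 + 55.05·643 = 106537.06.
Real GDP 2008 (at 2005 prices) = 34.27·767 + 25.04·724 + 39.23·926 + 55.05·1079 = 140139.98.
Real growth = 140139.98/106537.06 − 1 = 0.3154.

31.54%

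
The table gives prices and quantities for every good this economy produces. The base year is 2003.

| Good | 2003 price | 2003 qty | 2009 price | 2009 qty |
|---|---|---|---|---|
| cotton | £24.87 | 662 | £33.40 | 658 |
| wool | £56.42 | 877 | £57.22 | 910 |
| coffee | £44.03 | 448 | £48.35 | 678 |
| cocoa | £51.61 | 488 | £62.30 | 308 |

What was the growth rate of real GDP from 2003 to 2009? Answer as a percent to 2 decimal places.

2.34%

Real GDP 2003 = Nominal GDP 2003 = 24.87·662 + 56.42·877 + 44.03·448 + 51.61·488 = 110855.40.
Real GDP 2009 (at 2003 prices) = 24.87·658 + 56.42·910 + 44.03·678 + 51.61·308 = 113454.88.
Real growth = 113454.88/110855.40 − 1 = 0.0234.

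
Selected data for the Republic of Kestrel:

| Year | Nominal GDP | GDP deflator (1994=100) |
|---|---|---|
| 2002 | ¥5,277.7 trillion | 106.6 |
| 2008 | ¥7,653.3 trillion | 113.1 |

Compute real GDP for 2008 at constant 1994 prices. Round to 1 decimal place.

Real GDP = Nominal / (GDP deflator/100) = 7653.3 / 1.131 = 6766.84.

¥6,766.8 trillion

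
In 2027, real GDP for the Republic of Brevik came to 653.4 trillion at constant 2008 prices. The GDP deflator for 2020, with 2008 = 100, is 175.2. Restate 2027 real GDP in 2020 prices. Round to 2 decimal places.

1,144.76 trillion

Real GDP in 2020 prices = Real GDP in 2008 prices × (P_2020/P_2008) = 653.4 × 1.752 = 1144.76.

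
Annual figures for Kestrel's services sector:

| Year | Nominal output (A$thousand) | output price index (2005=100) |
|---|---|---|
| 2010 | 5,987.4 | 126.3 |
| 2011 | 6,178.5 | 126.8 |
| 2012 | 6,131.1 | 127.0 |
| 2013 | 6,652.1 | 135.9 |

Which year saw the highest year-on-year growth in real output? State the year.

2011: real = 6178.5/1.268 = 4872.63; growth vs 2010 (4740.62) = 2.78%.
2012: real = 6131.1/1.270 = 4827.64; growth vs 2011 (4872.63) = -0.92%.
2013: real = 6652.1/1.359 = 4894.85; growth vs 2012 (4827.64) = 1.39%.

2011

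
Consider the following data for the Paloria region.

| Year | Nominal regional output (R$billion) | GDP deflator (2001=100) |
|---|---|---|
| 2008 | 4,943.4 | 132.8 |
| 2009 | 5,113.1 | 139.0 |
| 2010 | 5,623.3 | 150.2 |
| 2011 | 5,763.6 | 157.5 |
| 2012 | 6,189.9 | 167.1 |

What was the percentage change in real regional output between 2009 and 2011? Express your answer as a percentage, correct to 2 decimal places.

Real regional output 2009 = 5113.1/1.390 = 3678.49.
Real regional output 2011 = 5763.6/1.575 = 3659.43.
Change = 3659.43/3678.49 − 1 = -0.0052.

-0.52%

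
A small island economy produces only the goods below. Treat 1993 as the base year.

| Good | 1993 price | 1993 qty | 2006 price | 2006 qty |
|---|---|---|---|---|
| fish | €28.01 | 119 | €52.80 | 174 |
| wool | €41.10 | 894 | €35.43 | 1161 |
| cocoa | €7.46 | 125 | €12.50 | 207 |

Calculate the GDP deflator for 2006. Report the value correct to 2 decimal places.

Nominal GDP 2006 = 52.80·174 + 35.43·1161 + 12.50·207 = 52908.93.
Real GDP 2006 (at 1993 prices) = 28.01·174 + 41.10·1161 + 7.46·207 = 54135.06.
Deflator = Nominal/Real × 100 = 52908.93/54135.06 × 100 = 97.735.

97.74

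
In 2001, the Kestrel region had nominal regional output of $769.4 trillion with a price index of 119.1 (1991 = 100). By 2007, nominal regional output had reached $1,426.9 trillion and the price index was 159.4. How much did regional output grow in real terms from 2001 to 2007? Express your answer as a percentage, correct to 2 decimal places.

Real regional output 2001 = 769.4 / 1.191 = 646.01.
Real regional output 2007 = 1426.9 / 1.594 = 895.17.
Real growth = 895.17 / 646.01 − 1 = 0.3857.

38.57%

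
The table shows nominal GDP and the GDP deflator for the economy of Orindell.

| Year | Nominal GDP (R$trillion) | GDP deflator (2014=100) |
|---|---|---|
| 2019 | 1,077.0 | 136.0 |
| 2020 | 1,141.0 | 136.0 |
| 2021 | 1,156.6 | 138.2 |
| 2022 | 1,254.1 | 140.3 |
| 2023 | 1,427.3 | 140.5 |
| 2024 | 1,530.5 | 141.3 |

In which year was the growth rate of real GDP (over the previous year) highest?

2023

2020: real = 1141.0/1.360 = 838.97; growth vs 2019 (791.91) = 5.94%.
2021: real = 1156.6/1.382 = 836.90; growth vs 2020 (838.97) = -0.25%.
2022: real = 1254.1/1.403 = 893.87; growth vs 2021 (836.90) = 6.81%.
2023: real = 1427.3/1.405 = 1015.87; growth vs 2022 (893.87) = 13.65%.
2024: real = 1530.5/1.413 = 1083.16; growth vs 2023 (1015.87) = 6.62%.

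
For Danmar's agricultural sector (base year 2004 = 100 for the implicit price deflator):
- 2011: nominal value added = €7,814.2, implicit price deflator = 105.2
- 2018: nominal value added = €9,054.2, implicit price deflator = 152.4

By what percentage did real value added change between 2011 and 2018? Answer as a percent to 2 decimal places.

-20.02%

Deflate each year: 2011 → 7814.2/1.052 = 7427.95; 2018 → 9054.2/1.524 = 5941.08.
So real value added changed by 5941.08/7427.95 − 1 = -0.2002, i.e. -20.02%.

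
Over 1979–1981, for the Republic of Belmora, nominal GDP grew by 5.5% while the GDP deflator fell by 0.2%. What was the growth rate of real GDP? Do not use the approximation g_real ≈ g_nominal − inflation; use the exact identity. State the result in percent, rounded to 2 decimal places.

5.71%

(1 + g_nom) = (1 + g_real)(1 + π), so g_real = 1.0550 / 0.9980 − 1 = 0.05711.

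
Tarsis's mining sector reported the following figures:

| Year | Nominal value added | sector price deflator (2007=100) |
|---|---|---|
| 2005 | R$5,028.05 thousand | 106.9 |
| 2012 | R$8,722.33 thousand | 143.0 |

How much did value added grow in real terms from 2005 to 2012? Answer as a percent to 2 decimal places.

29.68%

Real value added 2005 = 5028.05 / 1.069 = 4703.51.
Real value added 2012 = 8722.33 / 1.430 = 6099.53.
Real growth = 6099.53 / 4703.51 − 1 = 0.2968.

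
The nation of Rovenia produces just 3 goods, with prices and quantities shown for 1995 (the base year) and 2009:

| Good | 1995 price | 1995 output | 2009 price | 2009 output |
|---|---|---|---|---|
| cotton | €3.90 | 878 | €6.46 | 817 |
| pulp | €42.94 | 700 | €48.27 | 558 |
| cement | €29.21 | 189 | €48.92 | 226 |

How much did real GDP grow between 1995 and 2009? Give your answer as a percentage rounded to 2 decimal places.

Real GDP 1995 = Nominal GDP 1995 = 3.90·878 + 42.94·700 + 29.21·189 = 39002.89.
Real GDP 2009 (at 1995 prices) = 3.90·817 + 42.94·558 + 29.21·226 = 33748.28.
Real growth = 33748.28/39002.89 − 1 = -0.1347.

-13.47%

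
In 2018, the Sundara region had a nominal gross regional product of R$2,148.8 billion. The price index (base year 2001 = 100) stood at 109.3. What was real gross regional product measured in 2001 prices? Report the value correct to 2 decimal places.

R$1,965.97 billion

Real gross regional product = Nominal / (price index/100) = 2148.8 / 1.093 = 1965.97.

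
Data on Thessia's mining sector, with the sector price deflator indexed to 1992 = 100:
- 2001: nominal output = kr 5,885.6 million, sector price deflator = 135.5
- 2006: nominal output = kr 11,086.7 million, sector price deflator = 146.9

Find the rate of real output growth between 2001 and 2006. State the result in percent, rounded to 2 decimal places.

Real output 2001 = 5885.6 / 1.355 = 4343.62.
Real output 2006 = 11086.7 / 1.469 = 7547.11.
Real growth = 7547.11 / 4343.62 − 1 = 0.7375.

73.75%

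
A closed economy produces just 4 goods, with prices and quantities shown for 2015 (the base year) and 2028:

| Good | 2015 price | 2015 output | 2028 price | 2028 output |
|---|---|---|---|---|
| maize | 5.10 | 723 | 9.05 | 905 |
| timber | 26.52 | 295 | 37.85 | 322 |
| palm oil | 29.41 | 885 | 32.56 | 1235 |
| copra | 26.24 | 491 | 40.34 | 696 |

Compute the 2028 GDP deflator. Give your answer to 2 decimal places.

Nominal GDP 2028 = 9.05·905 + 37.85·322 + 32.56·1235 + 40.34·696 = 88666.19.
Real GDP 2028 (at 2015 prices) = 5.10·905 + 26.52·322 + 29.41·1235 + 26.24·696 = 67739.33.
Deflator = Nominal/Real × 100 = 88666.19/67739.33 × 100 = 130.893.

130.89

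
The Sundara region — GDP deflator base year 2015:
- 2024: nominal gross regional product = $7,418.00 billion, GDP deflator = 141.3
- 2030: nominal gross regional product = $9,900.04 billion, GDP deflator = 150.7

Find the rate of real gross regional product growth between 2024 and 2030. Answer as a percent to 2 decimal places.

25.14%

Real gross regional product 2024 = 7418.00 / 1.413 = 5249.82.
Real gross regional product 2030 = 9900.04 / 1.507 = 6569.37.
Real growth = 6569.37 / 5249.82 − 1 = 0.2514.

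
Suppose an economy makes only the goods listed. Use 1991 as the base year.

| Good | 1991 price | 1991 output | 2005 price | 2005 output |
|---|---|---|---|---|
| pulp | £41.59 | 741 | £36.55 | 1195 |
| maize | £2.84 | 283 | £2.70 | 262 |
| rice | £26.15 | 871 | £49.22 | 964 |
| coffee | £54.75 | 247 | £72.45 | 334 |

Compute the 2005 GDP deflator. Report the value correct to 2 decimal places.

Nominal GDP 2005 = 36.55·1195 + 2.70·262 + 49.22·964 + 72.45·334 = 116031.03.
Real GDP 2005 (at 1991 prices) = 41.59·1195 + 2.84·262 + 26.15·964 + 54.75·334 = 93939.23.
Deflator = Nominal/Real × 100 = 116031.03/93939.23 × 100 = 123.517.

123.52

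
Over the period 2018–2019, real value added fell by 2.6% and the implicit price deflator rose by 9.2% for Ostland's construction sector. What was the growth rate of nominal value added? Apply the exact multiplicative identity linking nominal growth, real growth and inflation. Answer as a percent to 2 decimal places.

6.36%

(1 + g_nom) = (1 + g_real)(1 + π) = 0.9740 × 1.0920 = 1.06361.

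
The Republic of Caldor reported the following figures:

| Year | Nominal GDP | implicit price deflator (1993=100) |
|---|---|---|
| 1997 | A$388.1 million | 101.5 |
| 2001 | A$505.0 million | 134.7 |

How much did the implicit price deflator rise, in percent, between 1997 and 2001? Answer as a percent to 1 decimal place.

32.7%

Price-level change = 134.7 / 101.5 − 1 = 0.3271.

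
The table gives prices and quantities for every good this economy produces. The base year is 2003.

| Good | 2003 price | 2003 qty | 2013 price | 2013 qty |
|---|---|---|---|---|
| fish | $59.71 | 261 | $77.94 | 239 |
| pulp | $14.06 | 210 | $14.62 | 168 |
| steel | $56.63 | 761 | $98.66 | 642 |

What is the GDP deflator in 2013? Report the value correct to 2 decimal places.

Nominal GDP 2013 = 77.94·239 + 14.62·168 + 98.66·642 = 84423.54.
Real GDP 2013 (at 2003 prices) = 59.71·239 + 14.06·168 + 56.63·642 = 52989.23.
Deflator = Nominal/Real × 100 = 84423.54/52989.23 × 100 = 159.322.

159.32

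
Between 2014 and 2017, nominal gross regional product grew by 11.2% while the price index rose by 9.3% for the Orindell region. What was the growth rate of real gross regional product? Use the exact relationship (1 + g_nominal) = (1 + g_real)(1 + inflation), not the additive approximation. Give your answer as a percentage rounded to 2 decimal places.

1.74%

(1 + g_nom) = (1 + g_real)(1 + π), so g_real = 1.1120 / 1.0930 − 1 = 0.01738.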